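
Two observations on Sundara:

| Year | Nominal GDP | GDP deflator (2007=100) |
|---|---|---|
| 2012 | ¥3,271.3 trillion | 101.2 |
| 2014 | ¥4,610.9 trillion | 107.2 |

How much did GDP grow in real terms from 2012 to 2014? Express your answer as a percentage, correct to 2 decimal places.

33.06%

Deflate each year: 2012 → 3271.3/1.012 = 3232.51; 2014 → 4610.9/1.072 = 4301.21.
So real GDP changed by 4301.21/3232.51 − 1 = 0.3306, i.e. 33.06%.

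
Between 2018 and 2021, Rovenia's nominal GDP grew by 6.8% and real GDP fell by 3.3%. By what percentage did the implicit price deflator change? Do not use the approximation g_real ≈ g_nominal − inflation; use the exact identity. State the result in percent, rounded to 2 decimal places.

(1 + g_nom) = (1 + g_real)(1 + π), so π = 1.0680 / 0.9670 − 1 = 0.10445.

10.44%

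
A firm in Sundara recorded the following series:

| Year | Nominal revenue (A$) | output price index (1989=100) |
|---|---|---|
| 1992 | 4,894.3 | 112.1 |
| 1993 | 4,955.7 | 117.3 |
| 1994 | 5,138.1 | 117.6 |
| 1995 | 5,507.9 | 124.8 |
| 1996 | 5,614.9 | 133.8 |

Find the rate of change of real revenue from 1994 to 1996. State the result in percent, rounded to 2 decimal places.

-3.95%

Real revenue 1994 = 5138.1/1.176 = 4369.13.
Real revenue 1996 = 5614.9/1.338 = 4196.49.
Change = 4196.49/4369.13 − 1 = -0.0395.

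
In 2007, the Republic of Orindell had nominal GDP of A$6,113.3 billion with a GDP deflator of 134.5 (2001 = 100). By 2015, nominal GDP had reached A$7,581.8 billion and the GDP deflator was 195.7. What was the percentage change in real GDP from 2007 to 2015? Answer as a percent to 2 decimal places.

Deflate each year: 2007 → 6113.3/1.345 = 4545.20; 2015 → 7581.8/1.957 = 3874.20.
So real GDP changed by 3874.20/4545.20 − 1 = -0.1476, i.e. -14.76%.

-14.76%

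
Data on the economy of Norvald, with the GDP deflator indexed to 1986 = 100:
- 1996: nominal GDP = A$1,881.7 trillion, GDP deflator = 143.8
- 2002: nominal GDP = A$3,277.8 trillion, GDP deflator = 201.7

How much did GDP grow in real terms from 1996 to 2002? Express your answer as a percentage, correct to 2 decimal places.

Deflate each year: 1996 → 1881.7/1.438 = 1308.55; 2002 → 3277.8/2.017 = 1625.09.
So real GDP changed by 1625.09/1308.55 − 1 = 0.2419, i.e. 24.19%.

24.19%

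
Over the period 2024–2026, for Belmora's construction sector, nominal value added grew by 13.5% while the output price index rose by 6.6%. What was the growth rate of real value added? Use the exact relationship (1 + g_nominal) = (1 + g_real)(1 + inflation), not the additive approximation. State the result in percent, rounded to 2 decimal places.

6.47%

(1 + g_nom) = (1 + g_real)(1 + π), so g_real = 1.1350 / 1.0660 − 1 = 0.06473.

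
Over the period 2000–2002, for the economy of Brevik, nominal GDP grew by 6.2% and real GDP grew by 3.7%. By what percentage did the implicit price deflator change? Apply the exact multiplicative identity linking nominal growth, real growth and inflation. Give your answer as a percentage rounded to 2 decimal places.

(1 + g_nom) = (1 + g_real)(1 + π), so π = 1.0620 / 1.0370 − 1 = 0.02411.

2.41%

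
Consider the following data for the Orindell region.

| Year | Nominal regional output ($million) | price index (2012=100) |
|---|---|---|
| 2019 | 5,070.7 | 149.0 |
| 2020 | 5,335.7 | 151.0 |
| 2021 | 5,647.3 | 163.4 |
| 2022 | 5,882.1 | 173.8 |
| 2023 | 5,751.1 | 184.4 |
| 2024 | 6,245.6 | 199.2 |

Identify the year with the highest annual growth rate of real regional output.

2020

2020: real = 5335.7/1.510 = 3533.58; growth vs 2019 (3403.15) = 3.83%.
2021: real = 5647.3/1.634 = 3456.12; growth vs 2020 (3533.58) = -2.19%.
2022: real = 5882.1/1.738 = 3384.41; growth vs 2021 (3456.12) = -2.07%.
2023: real = 5751.1/1.844 = 3118.82; growth vs 2022 (3384.41) = -7.85%.
2024: real = 6245.6/1.992 = 3135.34; growth vs 2023 (3118.82) = 0.53%.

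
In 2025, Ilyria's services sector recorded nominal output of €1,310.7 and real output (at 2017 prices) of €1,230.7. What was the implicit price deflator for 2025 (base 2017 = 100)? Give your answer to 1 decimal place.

106.5

implicit price deflator = (Nominal / Real) × 100 = 1310.7 / 1230.7 × 100 = 106.50.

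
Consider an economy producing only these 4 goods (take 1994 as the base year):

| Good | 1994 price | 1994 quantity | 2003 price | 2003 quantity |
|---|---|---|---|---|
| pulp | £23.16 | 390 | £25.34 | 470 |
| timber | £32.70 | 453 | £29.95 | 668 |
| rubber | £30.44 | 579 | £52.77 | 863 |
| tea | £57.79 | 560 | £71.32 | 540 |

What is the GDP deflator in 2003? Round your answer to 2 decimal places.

128.56

Nominal GDP 2003 = 25.34·470 + 29.95·668 + 52.77·863 + 71.32·540 = 115969.71.
Real GDP 2003 (at 1994 prices) = 23.16·470 + 32.70·668 + 30.44·863 + 57.79·540 = 90205.12.
Deflator = Nominal/Real × 100 = 115969.71/90205.12 × 100 = 128.562.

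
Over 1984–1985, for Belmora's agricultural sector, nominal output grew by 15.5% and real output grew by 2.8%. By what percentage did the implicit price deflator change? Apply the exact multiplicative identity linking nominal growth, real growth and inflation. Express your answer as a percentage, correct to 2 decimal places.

(1 + g_nom) = (1 + g_real)(1 + π), so π = 1.1550 / 1.0280 − 1 = 0.12354.

12.35%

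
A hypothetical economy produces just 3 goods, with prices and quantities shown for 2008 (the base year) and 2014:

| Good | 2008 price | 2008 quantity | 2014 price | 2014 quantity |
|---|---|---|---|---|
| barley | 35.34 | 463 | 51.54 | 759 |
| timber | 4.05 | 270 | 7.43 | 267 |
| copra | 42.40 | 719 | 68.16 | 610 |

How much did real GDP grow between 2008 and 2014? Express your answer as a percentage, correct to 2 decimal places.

Real GDP 2008 = Nominal GDP 2008 = 35.34·463 + 4.05·270 + 42.40·719 = 47941.52.
Real GDP 2014 (at 2008 prices) = 35.34·759 + 4.05·267 + 42.40·610 = 53768.41.
Real growth = 53768.41/47941.52 − 1 = 0.1215.

12.15%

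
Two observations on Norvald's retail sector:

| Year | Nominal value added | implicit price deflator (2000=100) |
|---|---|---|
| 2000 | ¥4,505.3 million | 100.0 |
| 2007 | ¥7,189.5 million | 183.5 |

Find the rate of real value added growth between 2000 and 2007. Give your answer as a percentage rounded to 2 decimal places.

Real value added 2000 = 4505.3 / 1.000 = 4505.30.
Real value added 2007 = 7189.5 / 1.835 = 3917.98.
Real growth = 3917.98 / 4505.30 − 1 = -0.1304.

-13.04%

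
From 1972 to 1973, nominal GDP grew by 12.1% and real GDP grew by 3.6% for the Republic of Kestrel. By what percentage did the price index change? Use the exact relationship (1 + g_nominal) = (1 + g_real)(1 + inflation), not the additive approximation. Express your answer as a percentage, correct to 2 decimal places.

(1 + g_nom) = (1 + g_real)(1 + π), so π = 1.1210 / 1.0360 − 1 = 0.08205.

8.20%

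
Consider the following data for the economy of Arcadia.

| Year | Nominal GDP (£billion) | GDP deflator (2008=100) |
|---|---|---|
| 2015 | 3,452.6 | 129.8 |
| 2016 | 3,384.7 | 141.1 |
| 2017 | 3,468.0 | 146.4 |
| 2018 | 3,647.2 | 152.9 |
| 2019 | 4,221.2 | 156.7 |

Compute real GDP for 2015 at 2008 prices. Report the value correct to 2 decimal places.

£2,659.94 billion

Real GDP 2015 = 3452.6 / 1.298 = 2659.94.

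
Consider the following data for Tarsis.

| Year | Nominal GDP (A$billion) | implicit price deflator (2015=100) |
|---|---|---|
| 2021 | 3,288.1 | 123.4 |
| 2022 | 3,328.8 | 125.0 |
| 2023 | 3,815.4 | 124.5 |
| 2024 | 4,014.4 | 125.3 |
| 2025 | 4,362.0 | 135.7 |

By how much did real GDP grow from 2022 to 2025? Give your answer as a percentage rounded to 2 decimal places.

Real GDP 2022 = 3328.8/1.250 = 2663.04.
Real GDP 2025 = 4362.0/1.357 = 3214.44.
Change = 3214.44/2663.04 − 1 = 0.2071.

20.71%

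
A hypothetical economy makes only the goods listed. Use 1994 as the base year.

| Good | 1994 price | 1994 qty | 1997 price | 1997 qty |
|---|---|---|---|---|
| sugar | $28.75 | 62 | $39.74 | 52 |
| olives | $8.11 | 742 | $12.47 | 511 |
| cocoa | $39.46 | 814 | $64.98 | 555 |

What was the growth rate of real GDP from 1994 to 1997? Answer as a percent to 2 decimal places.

-31.01%

Real GDP 1994 = Nominal GDP 1994 = 28.75·62 + 8.11·742 + 39.46·814 = 39920.56.
Real GDP 1997 (at 1994 prices) = 28.75·52 + 8.11·511 + 39.46·555 = 27539.51.
Real growth = 27539.51/39920.56 − 1 = -0.3101.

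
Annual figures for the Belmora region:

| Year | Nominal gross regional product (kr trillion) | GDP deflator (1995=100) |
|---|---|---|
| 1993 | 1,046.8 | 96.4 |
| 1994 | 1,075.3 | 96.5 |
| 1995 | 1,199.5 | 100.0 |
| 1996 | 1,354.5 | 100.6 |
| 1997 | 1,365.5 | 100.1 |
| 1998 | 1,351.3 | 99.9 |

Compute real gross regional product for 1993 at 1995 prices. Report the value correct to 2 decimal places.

kr 1,085.89 trillion

Real gross regional product 1993 = 1046.8 / 0.964 = 1085.89.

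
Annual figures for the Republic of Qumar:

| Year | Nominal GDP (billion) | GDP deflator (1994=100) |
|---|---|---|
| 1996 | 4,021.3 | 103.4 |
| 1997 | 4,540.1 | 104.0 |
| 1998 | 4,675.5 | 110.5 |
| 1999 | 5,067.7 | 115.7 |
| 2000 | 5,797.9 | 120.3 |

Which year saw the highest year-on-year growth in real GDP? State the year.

1997

1997: real = 4540.1/1.040 = 4365.48; growth vs 1996 (3889.07) = 12.25%.
1998: real = 4675.5/1.105 = 4231.22; growth vs 1997 (4365.48) = -3.08%.
1999: real = 5067.7/1.157 = 4380.03; growth vs 1998 (4231.22) = 3.52%.
2000: real = 5797.9/1.203 = 4819.53; growth vs 1999 (4380.03) = 10.03%.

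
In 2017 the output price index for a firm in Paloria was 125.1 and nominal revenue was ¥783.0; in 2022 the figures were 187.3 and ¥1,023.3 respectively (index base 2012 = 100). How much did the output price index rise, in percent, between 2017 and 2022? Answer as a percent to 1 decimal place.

Price-level change = 187.3 / 125.1 − 1 = 0.4972.

49.7%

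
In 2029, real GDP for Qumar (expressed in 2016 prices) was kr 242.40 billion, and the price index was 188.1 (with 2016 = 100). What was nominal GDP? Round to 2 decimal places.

Nominal GDP = Real × (price index/100) = 242.40 × 1.881 = 455.95.

kr 455.95 billion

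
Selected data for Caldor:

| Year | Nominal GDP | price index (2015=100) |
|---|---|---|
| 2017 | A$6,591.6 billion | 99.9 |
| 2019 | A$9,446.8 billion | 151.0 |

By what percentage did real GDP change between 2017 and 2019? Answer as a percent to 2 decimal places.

-5.18%

Deflate each year: 2017 → 6591.6/0.999 = 6598.20; 2019 → 9446.8/1.510 = 6256.16.
So real GDP changed by 6256.16/6598.20 − 1 = -0.0518, i.e. -5.18%.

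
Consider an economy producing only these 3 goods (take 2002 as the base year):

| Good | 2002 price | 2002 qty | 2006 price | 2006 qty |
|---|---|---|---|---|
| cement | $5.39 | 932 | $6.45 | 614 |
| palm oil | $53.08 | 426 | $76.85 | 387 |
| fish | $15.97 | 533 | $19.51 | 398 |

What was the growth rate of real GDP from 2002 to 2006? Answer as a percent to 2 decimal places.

-16.43%

Real GDP 2002 = Nominal GDP 2002 = 5.39·932 + 53.08·426 + 15.97·533 = 36147.57.
Real GDP 2006 (at 2002 prices) = 5.39·614 + 53.08·387 + 15.97·398 = 30207.48.
Real growth = 30207.48/36147.57 − 1 = -0.1643.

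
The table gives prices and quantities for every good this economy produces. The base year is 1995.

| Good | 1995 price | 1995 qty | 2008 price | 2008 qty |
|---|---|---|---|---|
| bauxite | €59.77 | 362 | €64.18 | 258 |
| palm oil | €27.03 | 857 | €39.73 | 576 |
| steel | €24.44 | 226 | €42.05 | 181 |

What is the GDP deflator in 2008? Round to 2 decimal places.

132.87

Nominal GDP 2008 = 64.18·258 + 39.73·576 + 42.05·181 = 47053.97.
Real GDP 2008 (at 1995 prices) = 59.77·258 + 27.03·576 + 24.44·181 = 35413.58.
Deflator = Nominal/Real × 100 = 47053.97/35413.58 × 100 = 132.870.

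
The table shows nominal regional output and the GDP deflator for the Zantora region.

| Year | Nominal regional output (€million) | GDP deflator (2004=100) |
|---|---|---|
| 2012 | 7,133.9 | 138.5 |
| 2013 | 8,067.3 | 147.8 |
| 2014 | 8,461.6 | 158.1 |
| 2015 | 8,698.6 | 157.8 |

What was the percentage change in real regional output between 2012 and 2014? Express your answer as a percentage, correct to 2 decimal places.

Real regional output 2012 = 7133.9/1.385 = 5150.83.
Real regional output 2014 = 8461.6/1.581 = 5352.06.
Change = 5352.06/5150.83 − 1 = 0.0391.

3.91%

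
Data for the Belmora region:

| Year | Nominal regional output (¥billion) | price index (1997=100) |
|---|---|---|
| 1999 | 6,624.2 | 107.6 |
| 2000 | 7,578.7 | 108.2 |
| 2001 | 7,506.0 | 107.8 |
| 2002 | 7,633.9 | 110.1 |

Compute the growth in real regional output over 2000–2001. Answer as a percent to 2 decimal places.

Real regional output 2000 = 7578.7/1.082 = 7004.34.
Real regional output 2001 = 7506.0/1.078 = 6962.89.
Change = 6962.89/7004.34 − 1 = -0.0059.

-0.59%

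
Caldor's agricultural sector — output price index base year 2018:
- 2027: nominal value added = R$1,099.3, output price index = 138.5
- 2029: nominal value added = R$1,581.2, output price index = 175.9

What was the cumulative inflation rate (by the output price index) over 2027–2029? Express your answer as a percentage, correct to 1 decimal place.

Price-level change = 175.9 / 138.5 − 1 = 0.2700.

27.0%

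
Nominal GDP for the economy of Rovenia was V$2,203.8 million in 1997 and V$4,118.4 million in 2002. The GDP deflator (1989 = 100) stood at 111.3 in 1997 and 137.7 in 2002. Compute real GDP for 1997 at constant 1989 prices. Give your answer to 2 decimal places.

Real GDP = Nominal / (GDP deflator/100) = 2203.8 / 1.113 = 1980.05.

V$1,980.05 million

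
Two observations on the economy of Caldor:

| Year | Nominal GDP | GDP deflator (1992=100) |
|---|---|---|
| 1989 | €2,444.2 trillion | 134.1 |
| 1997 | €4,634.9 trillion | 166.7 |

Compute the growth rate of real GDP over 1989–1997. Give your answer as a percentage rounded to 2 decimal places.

52.54%

Deflate each year: 1989 → 2444.2/1.341 = 1822.67; 1997 → 4634.9/1.667 = 2780.38.
So real GDP changed by 2780.38/1822.67 − 1 = 0.5254, i.e. 52.54%.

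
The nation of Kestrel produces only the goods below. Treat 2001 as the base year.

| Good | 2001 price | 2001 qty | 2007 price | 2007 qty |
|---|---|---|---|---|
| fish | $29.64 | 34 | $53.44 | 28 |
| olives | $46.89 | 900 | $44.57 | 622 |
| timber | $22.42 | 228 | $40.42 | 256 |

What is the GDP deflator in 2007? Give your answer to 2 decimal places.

Nominal GDP 2007 = 53.44·28 + 44.57·622 + 40.42·256 = 39566.38.
Real GDP 2007 (at 2001 prices) = 29.64·28 + 46.89·622 + 22.42·256 = 35735.02.
Deflator = Nominal/Real × 100 = 39566.38/35735.02 × 100 = 110.722.

110.72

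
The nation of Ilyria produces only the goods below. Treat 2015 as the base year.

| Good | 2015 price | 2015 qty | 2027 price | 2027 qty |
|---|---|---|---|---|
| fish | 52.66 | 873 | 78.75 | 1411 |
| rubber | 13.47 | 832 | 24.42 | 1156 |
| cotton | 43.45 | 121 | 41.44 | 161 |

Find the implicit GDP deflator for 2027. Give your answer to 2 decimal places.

Nominal GDP 2027 = 78.75·1411 + 24.42·1156 + 41.44·161 = 146017.61.
Real GDP 2027 (at 2015 prices) = 52.66·1411 + 13.47·1156 + 43.45·161 = 96870.03.
Deflator = Nominal/Real × 100 = 146017.61/96870.03 × 100 = 150.736.

150.74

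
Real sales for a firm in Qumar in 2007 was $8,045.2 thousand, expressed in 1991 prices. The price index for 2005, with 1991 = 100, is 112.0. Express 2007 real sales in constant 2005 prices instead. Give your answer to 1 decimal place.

Real sales in 2005 prices = Real sales in 1991 prices × (P_2005/P_1991) = 8045.2 × 1.120 = 9010.62.

$9,010.6 thousand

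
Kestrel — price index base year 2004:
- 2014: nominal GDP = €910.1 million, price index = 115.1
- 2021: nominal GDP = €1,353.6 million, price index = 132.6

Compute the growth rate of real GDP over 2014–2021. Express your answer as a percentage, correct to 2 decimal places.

Deflate each year: 2014 → 910.1/1.151 = 790.70; 2021 → 1353.6/1.326 = 1020.81.
So real GDP changed by 1020.81/790.70 − 1 = 0.2910, i.e. 29.10%.

29.10%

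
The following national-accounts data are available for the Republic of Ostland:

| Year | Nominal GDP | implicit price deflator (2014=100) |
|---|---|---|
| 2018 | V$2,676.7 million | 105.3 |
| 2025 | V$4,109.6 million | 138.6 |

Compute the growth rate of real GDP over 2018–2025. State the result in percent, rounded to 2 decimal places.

16.64%

Real GDP 2018 = 2676.7 / 1.053 = 2541.98.
Real GDP 2025 = 4109.6 / 1.386 = 2965.08.
Real growth = 2965.08 / 2541.98 − 1 = 0.1664.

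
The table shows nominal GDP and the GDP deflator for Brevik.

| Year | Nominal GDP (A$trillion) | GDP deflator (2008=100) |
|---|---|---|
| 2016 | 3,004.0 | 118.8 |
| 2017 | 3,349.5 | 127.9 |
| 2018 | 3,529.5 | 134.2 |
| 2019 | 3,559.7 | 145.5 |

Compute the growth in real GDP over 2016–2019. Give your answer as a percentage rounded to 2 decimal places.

Real GDP 2016 = 3004.0/1.188 = 2528.62.
Real GDP 2019 = 3559.7/1.455 = 2446.53.
Change = 2446.53/2528.62 − 1 = -0.0325.

-3.25%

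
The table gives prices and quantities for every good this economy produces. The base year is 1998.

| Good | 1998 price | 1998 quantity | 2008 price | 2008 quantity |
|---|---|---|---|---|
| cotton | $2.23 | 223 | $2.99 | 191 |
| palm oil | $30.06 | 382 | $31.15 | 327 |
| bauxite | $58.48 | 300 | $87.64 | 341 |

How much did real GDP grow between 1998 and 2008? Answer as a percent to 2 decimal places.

2.28%

Real GDP 1998 = Nominal GDP 1998 = 2.23·223 + 30.06·382 + 58.48·300 = 29524.21.
Real GDP 2008 (at 1998 prices) = 2.23·191 + 30.06·327 + 58.48·341 = 30197.23.
Real growth = 30197.23/29524.21 − 1 = 0.0228.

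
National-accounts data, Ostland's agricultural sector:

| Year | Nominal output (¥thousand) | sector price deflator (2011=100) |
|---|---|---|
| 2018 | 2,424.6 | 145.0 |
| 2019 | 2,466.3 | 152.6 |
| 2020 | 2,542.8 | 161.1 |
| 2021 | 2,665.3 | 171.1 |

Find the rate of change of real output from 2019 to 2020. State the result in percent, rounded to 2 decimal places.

Real output 2019 = 2466.3/1.526 = 1616.19.
Real output 2020 = 2542.8/1.611 = 1578.40.
Change = 1578.40/1616.19 − 1 = -0.0234.

-2.34%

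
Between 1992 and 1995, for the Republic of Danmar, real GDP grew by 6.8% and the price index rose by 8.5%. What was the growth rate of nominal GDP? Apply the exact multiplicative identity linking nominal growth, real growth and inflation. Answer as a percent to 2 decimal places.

(1 + g_nom) = (1 + g_real)(1 + π) = 1.0680 × 1.0850 = 1.15878.

15.88%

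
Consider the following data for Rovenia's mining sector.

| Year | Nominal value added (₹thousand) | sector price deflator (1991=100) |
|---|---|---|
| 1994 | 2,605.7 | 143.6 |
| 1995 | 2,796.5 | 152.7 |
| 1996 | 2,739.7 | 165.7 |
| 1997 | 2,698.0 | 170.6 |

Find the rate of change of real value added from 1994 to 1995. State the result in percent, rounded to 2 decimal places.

Real value added 1994 = 2605.7/1.436 = 1814.55.
Real value added 1995 = 2796.5/1.527 = 1831.37.
Change = 1831.37/1814.55 − 1 = 0.0093.

0.93%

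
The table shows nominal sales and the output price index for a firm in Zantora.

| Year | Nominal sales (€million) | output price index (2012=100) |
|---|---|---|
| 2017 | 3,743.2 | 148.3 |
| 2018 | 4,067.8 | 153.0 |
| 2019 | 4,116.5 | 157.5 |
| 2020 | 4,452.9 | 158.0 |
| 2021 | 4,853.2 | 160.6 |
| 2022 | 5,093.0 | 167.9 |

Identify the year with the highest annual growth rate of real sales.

2018: real = 4067.8/1.530 = 2658.69; growth vs 2017 (2524.07) = 5.33%.
2019: real = 4116.5/1.575 = 2613.65; growth vs 2018 (2658.69) = -1.69%.
2020: real = 4452.9/1.580 = 2818.29; growth vs 2019 (2613.65) = 7.83%.
2021: real = 4853.2/1.606 = 3021.92; growth vs 2020 (2818.29) = 7.23%.
2022: real = 5093.0/1.679 = 3033.35; growth vs 2021 (3021.92) = 0.38%.

2020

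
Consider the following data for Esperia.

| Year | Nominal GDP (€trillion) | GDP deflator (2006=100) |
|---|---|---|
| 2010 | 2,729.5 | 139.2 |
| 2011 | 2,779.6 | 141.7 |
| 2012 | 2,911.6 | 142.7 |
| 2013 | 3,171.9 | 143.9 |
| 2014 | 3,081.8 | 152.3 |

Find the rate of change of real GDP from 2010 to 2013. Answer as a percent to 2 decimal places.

Real GDP 2010 = 2729.5/1.392 = 1960.85.
Real GDP 2013 = 3171.9/1.439 = 2204.24.
Change = 2204.24/1960.85 − 1 = 0.1241.

12.41%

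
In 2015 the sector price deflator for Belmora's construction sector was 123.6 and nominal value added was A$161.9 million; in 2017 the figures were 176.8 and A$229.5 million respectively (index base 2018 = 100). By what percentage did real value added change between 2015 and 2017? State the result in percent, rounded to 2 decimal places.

-0.90%

Deflate each year: 2015 → 161.9/1.236 = 130.99; 2017 → 229.5/1.768 = 129.81.
So real value added changed by 129.81/130.99 − 1 = -0.0090, i.e. -0.90%.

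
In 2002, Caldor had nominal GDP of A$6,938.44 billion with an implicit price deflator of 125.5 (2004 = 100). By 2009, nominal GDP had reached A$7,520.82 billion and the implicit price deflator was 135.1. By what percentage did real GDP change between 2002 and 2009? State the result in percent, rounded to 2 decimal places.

Deflate each year: 2002 → 6938.44/1.255 = 5528.64; 2009 → 7520.82/1.351 = 5566.85.
So real GDP changed by 5566.85/5528.64 − 1 = 0.0069, i.e. 0.69%.

0.69%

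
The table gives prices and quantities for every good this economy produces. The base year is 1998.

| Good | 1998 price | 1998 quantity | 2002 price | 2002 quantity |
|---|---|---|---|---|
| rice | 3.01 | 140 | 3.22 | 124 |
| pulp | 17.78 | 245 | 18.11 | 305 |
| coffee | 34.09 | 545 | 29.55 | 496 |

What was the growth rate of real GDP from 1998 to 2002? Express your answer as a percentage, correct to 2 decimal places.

-2.79%

Real GDP 1998 = Nominal GDP 1998 = 3.01·140 + 17.78·245 + 34.09·545 = 23356.55.
Real GDP 2002 (at 1998 prices) = 3.01·124 + 17.78·305 + 34.09·496 = 22704.78.
Real growth = 22704.78/23356.55 − 1 = -0.0279.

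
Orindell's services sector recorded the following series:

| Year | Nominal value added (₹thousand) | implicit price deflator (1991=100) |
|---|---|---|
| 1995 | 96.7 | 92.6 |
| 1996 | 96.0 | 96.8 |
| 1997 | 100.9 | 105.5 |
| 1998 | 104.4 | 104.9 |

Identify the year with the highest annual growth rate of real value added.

1996: real = 96.0/0.968 = 99.17; growth vs 1995 (104.43) = -5.04%.
1997: real = 100.9/1.055 = 95.64; growth vs 1996 (99.17) = -3.56%.
1998: real = 104.4/1.049 = 99.52; growth vs 1997 (95.64) = 4.06%.

1998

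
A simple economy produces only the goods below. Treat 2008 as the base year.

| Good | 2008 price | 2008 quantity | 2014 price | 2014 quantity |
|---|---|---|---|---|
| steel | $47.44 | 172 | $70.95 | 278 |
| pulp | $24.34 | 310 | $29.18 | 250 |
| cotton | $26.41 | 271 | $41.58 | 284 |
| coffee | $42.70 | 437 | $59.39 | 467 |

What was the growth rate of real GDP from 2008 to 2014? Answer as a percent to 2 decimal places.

12.51%

Real GDP 2008 = Nominal GDP 2008 = 47.44·172 + 24.34·310 + 26.41·271 + 42.70·437 = 41522.09.
Real GDP 2014 (at 2008 prices) = 47.44·278 + 24.34·250 + 26.41·284 + 42.70·467 = 46714.66.
Real growth = 46714.66/41522.09 − 1 = 0.1251.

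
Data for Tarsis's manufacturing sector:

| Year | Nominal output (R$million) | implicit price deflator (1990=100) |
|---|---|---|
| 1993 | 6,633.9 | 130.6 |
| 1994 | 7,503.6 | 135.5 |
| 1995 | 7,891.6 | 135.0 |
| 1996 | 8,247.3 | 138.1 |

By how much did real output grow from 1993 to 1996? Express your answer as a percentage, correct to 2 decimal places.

17.57%

Real output 1993 = 6633.9/1.306 = 5079.56.
Real output 1996 = 8247.3/1.381 = 5971.98.
Change = 5971.98/5079.56 − 1 = 0.1757.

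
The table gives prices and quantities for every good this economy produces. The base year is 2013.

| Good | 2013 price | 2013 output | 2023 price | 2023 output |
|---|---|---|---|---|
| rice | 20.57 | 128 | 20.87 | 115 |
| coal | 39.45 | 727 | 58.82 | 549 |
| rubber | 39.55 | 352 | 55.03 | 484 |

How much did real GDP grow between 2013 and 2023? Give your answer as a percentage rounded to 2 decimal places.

-4.57%

Real GDP 2013 = Nominal GDP 2013 = 20.57·128 + 39.45·727 + 39.55·352 = 45234.71.
Real GDP 2023 (at 2013 prices) = 20.57·115 + 39.45·549 + 39.55·484 = 43165.80.
Real growth = 43165.80/45234.71 − 1 = -0.0457.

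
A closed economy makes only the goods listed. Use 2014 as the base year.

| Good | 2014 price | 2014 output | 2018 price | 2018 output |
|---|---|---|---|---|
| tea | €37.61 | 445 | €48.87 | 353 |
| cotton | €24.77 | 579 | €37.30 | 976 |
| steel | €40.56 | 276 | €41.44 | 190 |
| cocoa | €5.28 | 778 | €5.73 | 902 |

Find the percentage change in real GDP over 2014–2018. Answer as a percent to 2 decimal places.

Real GDP 2014 = Nominal GDP 2014 = 37.61·445 + 24.77·579 + 40.56·276 + 5.28·778 = 46380.68.
Real GDP 2018 (at 2014 prices) = 37.61·353 + 24.77·976 + 40.56·190 + 5.28·902 = 49920.81.
Real growth = 49920.81/46380.68 − 1 = 0.0763.

7.63%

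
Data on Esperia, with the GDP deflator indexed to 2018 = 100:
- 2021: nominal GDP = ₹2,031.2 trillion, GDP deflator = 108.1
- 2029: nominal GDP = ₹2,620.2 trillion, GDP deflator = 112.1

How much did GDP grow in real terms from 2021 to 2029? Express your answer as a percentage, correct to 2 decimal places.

Real GDP 2021 = 2031.2 / 1.081 = 1879.00.
Real GDP 2029 = 2620.2 / 1.121 = 2337.38.
Real growth = 2337.38 / 1879.00 − 1 = 0.2439.

24.39%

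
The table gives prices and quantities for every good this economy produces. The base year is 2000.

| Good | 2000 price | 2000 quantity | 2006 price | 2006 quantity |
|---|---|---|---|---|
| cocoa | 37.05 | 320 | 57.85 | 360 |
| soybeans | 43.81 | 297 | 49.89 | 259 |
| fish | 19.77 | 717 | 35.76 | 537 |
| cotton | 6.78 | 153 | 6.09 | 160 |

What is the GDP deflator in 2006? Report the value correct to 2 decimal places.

148.20

Nominal GDP 2006 = 57.85·360 + 49.89·259 + 35.76·537 + 6.09·160 = 53925.03.
Real GDP 2006 (at 2000 prices) = 37.05·360 + 43.81·259 + 19.77·537 + 6.78·160 = 36386.08.
Deflator = Nominal/Real × 100 = 53925.03/36386.08 × 100 = 148.202.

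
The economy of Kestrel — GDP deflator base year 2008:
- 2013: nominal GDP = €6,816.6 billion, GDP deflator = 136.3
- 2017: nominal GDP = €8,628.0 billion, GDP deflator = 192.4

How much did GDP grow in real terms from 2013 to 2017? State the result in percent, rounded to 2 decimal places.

Real GDP 2013 = 6816.6 / 1.363 = 5001.17.
Real GDP 2017 = 8628.0 / 1.924 = 4484.41.
Real growth = 4484.41 / 5001.17 − 1 = -0.1033.

-10.33%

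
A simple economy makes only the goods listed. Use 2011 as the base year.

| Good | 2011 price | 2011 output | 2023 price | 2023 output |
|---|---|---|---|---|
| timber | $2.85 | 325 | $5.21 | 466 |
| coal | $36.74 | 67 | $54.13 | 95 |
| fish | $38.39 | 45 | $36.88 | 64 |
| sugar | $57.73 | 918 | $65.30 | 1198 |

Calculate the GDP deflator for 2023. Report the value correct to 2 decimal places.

Nominal GDP 2023 = 5.21·466 + 54.13·95 + 36.88·64 + 65.30·1198 = 88159.93.
Real GDP 2023 (at 2011 prices) = 2.85·466 + 36.74·95 + 38.39·64 + 57.73·1198 = 76435.90.
Deflator = Nominal/Real × 100 = 88159.93/76435.90 × 100 = 115.338.

115.34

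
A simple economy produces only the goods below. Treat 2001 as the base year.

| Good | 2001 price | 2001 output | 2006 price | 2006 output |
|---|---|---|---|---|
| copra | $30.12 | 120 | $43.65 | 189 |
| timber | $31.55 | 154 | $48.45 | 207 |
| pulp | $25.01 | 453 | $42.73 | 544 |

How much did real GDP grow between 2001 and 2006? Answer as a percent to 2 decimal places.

Real GDP 2001 = Nominal GDP 2001 = 30.12·120 + 31.55·154 + 25.01·453 = 19802.63.
Real GDP 2006 (at 2001 prices) = 30.12·189 + 31.55·207 + 25.01·544 = 25828.97.
Real growth = 25828.97/19802.63 − 1 = 0.3043.

30.43%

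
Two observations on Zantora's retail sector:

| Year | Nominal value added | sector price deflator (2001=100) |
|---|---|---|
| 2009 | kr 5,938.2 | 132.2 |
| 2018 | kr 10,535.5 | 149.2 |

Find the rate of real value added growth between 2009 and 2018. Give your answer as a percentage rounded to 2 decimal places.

57.20%

Deflate each year: 2009 → 5938.2/1.322 = 4491.83; 2018 → 10535.5/1.492 = 7061.33.
So real value added changed by 7061.33/4491.83 − 1 = 0.5720, i.e. 57.20%.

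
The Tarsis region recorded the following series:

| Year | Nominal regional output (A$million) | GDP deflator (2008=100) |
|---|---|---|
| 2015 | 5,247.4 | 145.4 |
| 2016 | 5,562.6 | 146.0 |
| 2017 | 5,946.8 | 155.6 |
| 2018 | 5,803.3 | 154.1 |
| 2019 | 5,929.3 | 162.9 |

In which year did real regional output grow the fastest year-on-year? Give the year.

2016: real = 5562.6/1.460 = 3810.00; growth vs 2015 (3608.94) = 5.57%.
2017: real = 5946.8/1.556 = 3821.85; growth vs 2016 (3810.00) = 0.31%.
2018: real = 5803.3/1.541 = 3765.93; growth vs 2017 (3821.85) = -1.46%.
2019: real = 5929.3/1.629 = 3639.84; growth vs 2018 (3765.93) = -3.35%.

2016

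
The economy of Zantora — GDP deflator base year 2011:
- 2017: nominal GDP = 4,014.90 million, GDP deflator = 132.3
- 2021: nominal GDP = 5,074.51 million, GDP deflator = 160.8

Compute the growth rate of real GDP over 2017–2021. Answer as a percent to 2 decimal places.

Real GDP 2017 = 4014.90 / 1.323 = 3034.69.
Real GDP 2021 = 5074.51 / 1.608 = 3155.79.
Real growth = 3155.79 / 3034.69 − 1 = 0.0399.

3.99%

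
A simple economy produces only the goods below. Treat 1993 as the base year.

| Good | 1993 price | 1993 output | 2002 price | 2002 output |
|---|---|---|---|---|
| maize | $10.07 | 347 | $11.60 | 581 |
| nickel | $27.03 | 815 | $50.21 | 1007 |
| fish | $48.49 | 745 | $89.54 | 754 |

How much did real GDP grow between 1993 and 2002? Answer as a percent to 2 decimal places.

Real GDP 1993 = Nominal GDP 1993 = 10.07·347 + 27.03·815 + 48.49·745 = 61648.79.
Real GDP 2002 (at 1993 prices) = 10.07·581 + 27.03·1007 + 48.49·754 = 69631.34.
Real growth = 69631.34/61648.79 − 1 = 0.1295.

12.95%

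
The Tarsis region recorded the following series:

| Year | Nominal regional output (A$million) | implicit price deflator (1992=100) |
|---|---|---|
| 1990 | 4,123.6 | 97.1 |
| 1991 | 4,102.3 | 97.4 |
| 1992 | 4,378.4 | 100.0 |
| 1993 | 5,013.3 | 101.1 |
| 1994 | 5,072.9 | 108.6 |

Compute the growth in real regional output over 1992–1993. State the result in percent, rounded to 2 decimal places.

13.25%

Real regional output 1992 = 4378.4/1.000 = 4378.40.
Real regional output 1993 = 5013.3/1.011 = 4958.75.
Change = 4958.75/4378.40 − 1 = 0.1325.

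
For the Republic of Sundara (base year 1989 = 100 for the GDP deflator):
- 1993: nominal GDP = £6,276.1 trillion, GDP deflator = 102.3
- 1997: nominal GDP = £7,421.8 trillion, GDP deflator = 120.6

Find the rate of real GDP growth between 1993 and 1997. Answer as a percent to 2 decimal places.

Real GDP 1993 = 6276.1 / 1.023 = 6135.00.
Real GDP 1997 = 7421.8 / 1.206 = 6154.06.
Real growth = 6154.06 / 6135.00 − 1 = 0.0031.

0.31%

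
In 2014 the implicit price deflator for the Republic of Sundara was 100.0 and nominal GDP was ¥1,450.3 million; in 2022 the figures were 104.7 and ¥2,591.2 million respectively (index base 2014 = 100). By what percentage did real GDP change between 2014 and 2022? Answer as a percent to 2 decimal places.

Real GDP 2014 = 1450.3 / 1.000 = 1450.30.
Real GDP 2022 = 2591.2 / 1.047 = 2474.88.
Real growth = 2474.88 / 1450.30 − 1 = 0.7065.

70.65%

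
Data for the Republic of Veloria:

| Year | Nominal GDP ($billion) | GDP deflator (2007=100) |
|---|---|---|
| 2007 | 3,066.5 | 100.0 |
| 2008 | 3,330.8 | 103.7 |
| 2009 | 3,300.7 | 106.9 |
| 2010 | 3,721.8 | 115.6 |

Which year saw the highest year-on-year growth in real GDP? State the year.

2008

2008: real = 3330.8/1.037 = 3211.96; growth vs 2007 (3066.50) = 4.74%.
2009: real = 3300.7/1.069 = 3087.65; growth vs 2008 (3211.96) = -3.87%.
2010: real = 3721.8/1.156 = 3219.55; growth vs 2009 (3087.65) = 4.27%.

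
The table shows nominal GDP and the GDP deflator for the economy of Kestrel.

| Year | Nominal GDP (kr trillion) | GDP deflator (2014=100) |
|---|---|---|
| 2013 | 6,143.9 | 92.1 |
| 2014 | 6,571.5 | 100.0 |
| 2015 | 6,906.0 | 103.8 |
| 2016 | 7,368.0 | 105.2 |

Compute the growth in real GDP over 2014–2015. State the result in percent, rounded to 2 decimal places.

Real GDP 2014 = 6571.5/1.000 = 6571.50.
Real GDP 2015 = 6906.0/1.038 = 6653.18.
Change = 6653.18/6571.50 − 1 = 0.0124.

1.24%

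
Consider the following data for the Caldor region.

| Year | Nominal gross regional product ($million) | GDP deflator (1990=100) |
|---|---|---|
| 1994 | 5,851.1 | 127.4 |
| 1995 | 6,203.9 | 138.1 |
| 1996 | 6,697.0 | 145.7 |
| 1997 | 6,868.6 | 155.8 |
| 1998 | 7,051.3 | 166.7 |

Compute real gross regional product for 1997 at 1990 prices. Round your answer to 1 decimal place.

Real gross regional product 1997 = 6868.6 / 1.558 = 4408.60.

$4,408.6 million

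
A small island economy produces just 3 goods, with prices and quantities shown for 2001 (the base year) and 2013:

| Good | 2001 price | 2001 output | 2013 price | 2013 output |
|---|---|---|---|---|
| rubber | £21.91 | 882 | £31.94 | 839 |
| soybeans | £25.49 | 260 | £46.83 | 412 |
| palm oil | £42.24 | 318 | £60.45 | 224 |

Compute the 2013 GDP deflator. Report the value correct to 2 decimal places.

Nominal GDP 2013 = 31.94·839 + 46.83·412 + 60.45·224 = 59632.42.
Real GDP 2013 (at 2001 prices) = 21.91·839 + 25.49·412 + 42.24·224 = 38346.13.
Deflator = Nominal/Real × 100 = 59632.42/38346.13 × 100 = 155.511.

155.51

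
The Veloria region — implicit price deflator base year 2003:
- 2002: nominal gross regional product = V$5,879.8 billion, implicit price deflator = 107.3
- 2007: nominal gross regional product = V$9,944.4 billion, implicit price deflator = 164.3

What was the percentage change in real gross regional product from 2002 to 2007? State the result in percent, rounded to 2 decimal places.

10.45%

Deflate each year: 2002 → 5879.8/1.073 = 5479.78; 2007 → 9944.4/1.643 = 6052.59.
So real gross regional product changed by 6052.59/5479.78 − 1 = 0.1045, i.e. 10.45%.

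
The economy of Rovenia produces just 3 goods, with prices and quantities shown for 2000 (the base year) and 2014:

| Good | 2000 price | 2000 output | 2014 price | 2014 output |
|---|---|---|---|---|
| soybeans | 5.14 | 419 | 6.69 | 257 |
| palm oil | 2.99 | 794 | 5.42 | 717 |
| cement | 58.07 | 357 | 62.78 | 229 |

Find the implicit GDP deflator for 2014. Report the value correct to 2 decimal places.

Nominal GDP 2014 = 6.69·257 + 5.42·717 + 62.78·229 = 19982.09.
Real GDP 2014 (at 2000 prices) = 5.14·257 + 2.99·717 + 58.07·229 = 16762.84.
Deflator = Nominal/Real × 100 = 19982.09/16762.84 × 100 = 119.205.

119.20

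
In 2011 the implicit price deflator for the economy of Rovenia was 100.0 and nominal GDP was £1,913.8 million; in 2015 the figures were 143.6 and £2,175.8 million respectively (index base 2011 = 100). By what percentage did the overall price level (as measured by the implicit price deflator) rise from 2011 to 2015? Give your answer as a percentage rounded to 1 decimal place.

43.6%

Price-level change = 143.6 / 100.0 − 1 = 0.4360.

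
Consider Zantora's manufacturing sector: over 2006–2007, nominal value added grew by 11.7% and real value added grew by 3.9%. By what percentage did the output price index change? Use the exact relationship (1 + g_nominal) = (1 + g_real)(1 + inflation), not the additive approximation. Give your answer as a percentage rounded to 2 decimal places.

7.51%

(1 + g_nom) = (1 + g_real)(1 + π), so π = 1.1170 / 1.0390 − 1 = 0.07507.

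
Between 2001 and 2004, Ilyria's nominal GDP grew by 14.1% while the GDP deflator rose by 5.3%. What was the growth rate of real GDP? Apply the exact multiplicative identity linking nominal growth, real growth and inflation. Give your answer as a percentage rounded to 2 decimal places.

(1 + g_nom) = (1 + g_real)(1 + π), so g_real = 1.1410 / 1.0530 − 1 = 0.08357.

8.36%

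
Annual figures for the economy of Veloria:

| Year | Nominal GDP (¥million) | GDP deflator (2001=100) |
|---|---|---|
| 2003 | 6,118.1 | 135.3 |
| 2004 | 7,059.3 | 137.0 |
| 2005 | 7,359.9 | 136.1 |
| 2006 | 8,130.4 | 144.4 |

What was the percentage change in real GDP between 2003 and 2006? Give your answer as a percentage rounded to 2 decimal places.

Real GDP 2003 = 6118.1/1.353 = 4521.88.
Real GDP 2006 = 8130.4/1.444 = 5630.47.
Change = 5630.47/4521.88 − 1 = 0.2452.

24.52%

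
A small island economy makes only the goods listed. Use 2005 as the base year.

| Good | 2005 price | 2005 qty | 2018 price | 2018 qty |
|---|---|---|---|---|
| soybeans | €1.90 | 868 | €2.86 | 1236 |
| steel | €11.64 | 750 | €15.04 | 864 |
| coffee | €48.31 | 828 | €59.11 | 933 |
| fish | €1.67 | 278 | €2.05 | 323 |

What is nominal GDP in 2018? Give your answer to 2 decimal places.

Nominal GDP 2018 = Σ (p_2018 × q_2018) = 2.86·1236 + 15.04·864 + 59.11·933 + 2.05·323 = 72341.30.

€72341.30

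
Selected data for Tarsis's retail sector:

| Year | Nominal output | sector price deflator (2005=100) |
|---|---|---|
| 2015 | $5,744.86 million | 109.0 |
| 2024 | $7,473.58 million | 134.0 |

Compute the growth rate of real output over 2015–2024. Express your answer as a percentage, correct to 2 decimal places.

5.82%

Real output 2015 = 5744.86 / 1.090 = 5270.51.
Real output 2024 = 7473.58 / 1.340 = 5577.30.
Real growth = 5577.30 / 5270.51 − 1 = 0.0582.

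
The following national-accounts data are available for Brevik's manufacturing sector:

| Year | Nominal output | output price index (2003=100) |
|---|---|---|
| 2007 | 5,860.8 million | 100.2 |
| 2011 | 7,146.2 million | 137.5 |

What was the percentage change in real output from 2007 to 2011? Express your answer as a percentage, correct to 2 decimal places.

Deflate each year: 2007 → 5860.8/1.002 = 5849.10; 2011 → 7146.2/1.375 = 5197.24.
So real output changed by 5197.24/5849.10 − 1 = -0.1114, i.e. -11.14%.

-11.14%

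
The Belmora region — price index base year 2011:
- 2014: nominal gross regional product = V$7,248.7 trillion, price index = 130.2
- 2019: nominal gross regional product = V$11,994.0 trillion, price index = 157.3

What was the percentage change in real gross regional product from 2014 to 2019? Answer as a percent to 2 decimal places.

36.96%

Real gross regional product 2014 = 7248.7 / 1.302 = 5567.36.
Real gross regional product 2019 = 11994.0 / 1.573 = 7624.92.
Real growth = 7624.92 / 5567.36 − 1 = 0.3696.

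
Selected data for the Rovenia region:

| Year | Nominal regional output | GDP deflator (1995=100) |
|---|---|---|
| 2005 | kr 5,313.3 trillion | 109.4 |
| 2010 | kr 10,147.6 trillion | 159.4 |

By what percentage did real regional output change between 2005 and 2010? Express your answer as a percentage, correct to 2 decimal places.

Deflate each year: 2005 → 5313.3/1.094 = 4856.76; 2010 → 10147.6/1.594 = 6366.12.
So real regional output changed by 6366.12/4856.76 − 1 = 0.3108, i.e. 31.08%.

31.08%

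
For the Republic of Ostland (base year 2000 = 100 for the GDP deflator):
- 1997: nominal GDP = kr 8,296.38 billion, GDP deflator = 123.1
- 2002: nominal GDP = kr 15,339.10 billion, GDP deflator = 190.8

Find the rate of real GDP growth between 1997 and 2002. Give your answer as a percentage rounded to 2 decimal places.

Real GDP 1997 = 8296.38 / 1.231 = 6739.55.
Real GDP 2002 = 15339.10 / 1.908 = 8039.36.
Real growth = 8039.36 / 6739.55 − 1 = 0.1929.

19.29%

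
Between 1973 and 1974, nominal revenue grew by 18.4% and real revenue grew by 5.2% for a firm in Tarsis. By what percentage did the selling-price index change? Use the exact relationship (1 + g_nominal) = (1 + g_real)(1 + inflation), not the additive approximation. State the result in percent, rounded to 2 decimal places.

(1 + g_nom) = (1 + g_real)(1 + π), so π = 1.1840 / 1.0520 − 1 = 0.12548.

12.55%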